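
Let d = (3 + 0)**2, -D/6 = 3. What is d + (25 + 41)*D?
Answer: -1179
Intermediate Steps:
D = -18 (D = -6*3 = -18)
d = 9 (d = 3**2 = 9)
d + (25 + 41)*D = 9 + (25 + 41)*(-18) = 9 + 66*(-18) = 9 - 1188 = -1179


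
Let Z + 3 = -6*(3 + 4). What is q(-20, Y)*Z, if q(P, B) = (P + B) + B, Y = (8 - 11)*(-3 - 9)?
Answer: -2340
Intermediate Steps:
Y = 36 (Y = -3*(-12) = 36)
Z = -45 (Z = -3 - 6*(3 + 4) = -3 - 6*7 = -3 - 42 = -45)
q(P, B) = P + 2*B (q(P, B) = (B + P) + B = P + 2*B)
q(-20, Y)*Z = (-20 + 2*36)*(-45) = (-20 + 72)*(-45) = 52*(-45) = -2340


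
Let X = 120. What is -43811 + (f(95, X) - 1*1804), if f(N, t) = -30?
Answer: -45645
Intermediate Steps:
-43811 + (f(95, X) - 1*1804) = -43811 + (-30 - 1*1804) = -43811 + (-30 - 1804) = -43811 - 1834 = -45645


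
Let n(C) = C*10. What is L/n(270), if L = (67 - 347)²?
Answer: 784/27 ≈ 29.037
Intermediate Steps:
n(C) = 10*C
L = 78400 (L = (-280)² = 78400)
L/n(270) = 78400/((10*270)) = 78400/2700 = 78400*(1/2700) = 784/27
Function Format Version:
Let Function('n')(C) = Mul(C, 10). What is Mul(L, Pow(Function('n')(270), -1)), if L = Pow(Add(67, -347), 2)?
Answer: Rational(784, 27) ≈ 29.037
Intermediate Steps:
Function('n')(C) = Mul(10, C)
L = 78400 (L = Pow(-280, 2) = 78400)
Mul(L, Pow(Function('n')(270), -1)) = Mul(78400, Pow(Mul(10, 270), -1)) = Mul(78400, Pow(2700, -1)) = Mul(78400, Rational(1, 2700)) = Rational(784, 27)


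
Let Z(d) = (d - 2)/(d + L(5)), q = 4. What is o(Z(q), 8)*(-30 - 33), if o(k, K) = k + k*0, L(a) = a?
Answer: -14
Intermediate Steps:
Z(d) = (-2 + d)/(5 + d) (Z(d) = (d - 2)/(d + 5) = (-2 + d)/(5 + d))
o(k, K) = k (o(k, K) = k + 0 = k)
o(Z(q), 8)*(-30 - 33) = ((-2 + 4)/(5 + 4))*(-30 - 33) = (2/9)*(-63) = -14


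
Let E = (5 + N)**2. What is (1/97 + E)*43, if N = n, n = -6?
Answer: 4214/97 ≈ 43.443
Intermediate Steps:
N = -6
E = 1 (E = (5 - 6)**2 = (-1)**2 = 1)
(1/97 + E)*43 = (1/97 + 1)*43 = (98/97)*43 = 4214/97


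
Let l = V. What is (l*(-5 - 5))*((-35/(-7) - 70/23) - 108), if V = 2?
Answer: 48780/23 ≈ 2120.9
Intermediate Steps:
l = 2
(l*(-5 - 5))*((-35/(-7) - 70/23) - 108) = (2*(-5 - 5))*((-35/(-7) - 70/23) - 108) = (2*(-10))*((-35*(-⅐) - 70*1/23) - 108) = -20*((5 - 70/23) - 108) = -20*(45/23 - 108) = -20*(-2439/23) = 48780/23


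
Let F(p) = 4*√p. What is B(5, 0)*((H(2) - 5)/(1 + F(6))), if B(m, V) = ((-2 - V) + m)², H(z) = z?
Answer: 27/95 - 108*√6/95 ≈ -2.5005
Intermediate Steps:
B(m, V) = (-2 + m - V)²
B(5, 0)*((H(2) - 5)/(1 + F(6))) = (2 + 0 - 1*5)²*((2 - 5)/(1 + 4*√6)) = (2 + 0 - 5)²*(-3/(1 + 4*√6)) = (-3)²*(-3/(1 + 4*√6)) = 9*(-3/(1 + 4*√6)) = -27/(1 + 4*√6)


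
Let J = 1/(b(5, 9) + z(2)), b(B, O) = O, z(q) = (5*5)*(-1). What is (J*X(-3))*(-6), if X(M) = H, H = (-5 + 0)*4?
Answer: -15/2 ≈ -7.5000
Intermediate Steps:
z(q) = -25 (z(q) = 25*(-1) = -25)
H = -20 (H = -5*4 = -20)
J = -1/16 (J = 1/(9 - 25) = 1/(-16) = -1/16 ≈ -0.062500)
X(M) = -20
(J*X(-3))*(-6) = -1/16*(-20)*(-6) = (5/4)*(-6) = -15/2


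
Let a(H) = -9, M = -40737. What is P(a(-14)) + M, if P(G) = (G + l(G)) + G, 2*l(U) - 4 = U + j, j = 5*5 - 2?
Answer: -40746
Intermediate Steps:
j = 23 (j = 25 - 2 = 23)
l(U) = 27/2 + U/2 (l(U) = 2 + (U + 23)/2 = 2 + (23 + U)/2 = 2 + (23/2 + U/2) = 27/2 + U/2)
P(G) = 27/2 + 5*G/2 (P(G) = (G + (27/2 + G/2)) + G = (27/2 + 3*G/2) + G = 27/2 + 5*G/2)
P(a(-14)) + M = (27/2 + (5/2)*(-9)) - 40737 = (27/2 - 45/2) - 40737 = -9 - 40737 = -40746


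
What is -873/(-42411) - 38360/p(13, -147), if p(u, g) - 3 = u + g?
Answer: 542333441/1851947 ≈ 292.85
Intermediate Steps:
p(u, g) = 3 + g + u (p(u, g) = 3 + (u + g) = 3 + (g + u) = 3 + g + u)
-873/(-42411) - 38360/p(13, -147) = -873/(-42411) - 38360/(3 - 147 + 13) = -873*(-1/42411) - 38360/(-131) = 291/14137 - 38360*(-1/131) = 291/14137 + 38360/131 = 542333441/1851947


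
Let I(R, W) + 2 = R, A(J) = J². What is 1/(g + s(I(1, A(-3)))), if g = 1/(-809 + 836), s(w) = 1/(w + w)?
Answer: -54/25 ≈ -2.1600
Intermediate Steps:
I(R, W) = -2 + R
s(w) = 1/(2*w)
g = 1/27 ≈ 0.037037
1/(g + s(I(1, A(-3)))) = 1/(1/27 + 1/(2*(-2 + 1))) = 1/(1/27 + (½)/(-1)) = 1/(1/27 + (½)*(-1)) = 1/(1/27 - ½) = 1/(-25/54) = -54/25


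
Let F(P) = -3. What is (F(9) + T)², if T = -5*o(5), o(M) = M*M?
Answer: 16384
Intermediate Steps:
o(M) = M²
T = -125 (T = -5*5² = -5*25 = -125)
(F(9) + T)² = (-3 - 125)² = (-128)² = 16384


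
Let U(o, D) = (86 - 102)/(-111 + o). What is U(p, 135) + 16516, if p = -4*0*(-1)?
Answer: 1833292/111 ≈ 16516.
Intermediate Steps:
p = 0 (p = 0*(-1) = 0)
U(o, D) = -16/(-111 + o)
U(p, 135) + 16516 = -16/(-111 + 0) + 16516 = -16/(-111) + 16516 = -16*(-1/111) + 16516 = 16/111 + 16516 = 1833292/111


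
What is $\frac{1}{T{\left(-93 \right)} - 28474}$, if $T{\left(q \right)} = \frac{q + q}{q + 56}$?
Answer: $- \frac{37}{1053352} \approx -3.5126 \cdot 10^{-5}$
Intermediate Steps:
$T{\left(q \right)} = \frac{2 q}{56 + q}$
$\frac{1}{T{\left(-93 \right)} - 28474} = \frac{1}{2 \left(-93\right) \frac{1}{56 - 93} - 28474} = \frac{1}{2 \left(-93\right) \frac{1}{-37} - 28474} = \frac{1}{2 \left(-93\right) \left(- \frac{1}{37}\right) - 28474} = \frac{1}{\frac{186}{37} - 28474} = \frac{1}{- \frac{1053352}{37}} = - \frac{37}{1053352}$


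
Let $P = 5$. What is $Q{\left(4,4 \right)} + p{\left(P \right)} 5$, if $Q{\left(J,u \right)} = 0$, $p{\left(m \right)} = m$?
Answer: $25$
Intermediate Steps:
$Q{\left(4,4 \right)} + p{\left(P \right)} 5 = 0 + 5 \cdot 5 = 0 + 25 = 25$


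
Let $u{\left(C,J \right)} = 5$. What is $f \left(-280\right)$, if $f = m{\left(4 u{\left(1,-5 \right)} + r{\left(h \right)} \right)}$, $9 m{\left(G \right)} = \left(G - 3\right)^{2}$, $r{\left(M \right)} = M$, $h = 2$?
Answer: $- \frac{101080}{9} \approx -11231.0$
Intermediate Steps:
$m{\left(G \right)} = \frac{\left(-3 + G\right)^{2}}{9}$ ($m{\left(G \right)} = \frac{\left(G - 3\right)^{2}}{9} = \frac{\left(-3 + G\right)^{2}}{9}$)
$f = \frac{361}{9}$ ($f = \frac{\left(-3 + \left(4 \cdot 5 + 2\right)\right)^{2}}{9} = \frac{\left(-3 + \left(20 + 2\right)\right)^{2}}{9} = \frac{\left(-3 + 22\right)^{2}}{9} = \frac{19^{2}}{9} = \frac{1}{9} \cdot 361 = \frac{361}{9} \approx 40.111$)
$f \left(-280\right) = \frac{361}{9} \left(-280\right) = - \frac{101080}{9}$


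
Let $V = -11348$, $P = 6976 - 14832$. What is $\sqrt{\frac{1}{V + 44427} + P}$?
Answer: $\frac{i \sqrt{8596194180217}}{33079} \approx 88.634 i$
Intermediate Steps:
$P = -7856$ ($P = 6976 - 14832 = -7856$)
$\sqrt{\frac{1}{V + 44427} + P} = \sqrt{\frac{1}{-11348 + 44427} - 7856} = \sqrt{\frac{1}{33079} - 7856} = \sqrt{- \frac{259868623}{33079}} = \frac{i \sqrt{8596194180217}}{33079}$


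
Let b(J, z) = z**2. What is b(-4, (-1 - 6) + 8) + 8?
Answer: 9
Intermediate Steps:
b(-4, (-1 - 6) + 8) + 8 = ((-1 - 6) + 8)**2 + 8 = (-7 + 8)**2 + 8 = 1**2 + 8 = 1 + 8 = 9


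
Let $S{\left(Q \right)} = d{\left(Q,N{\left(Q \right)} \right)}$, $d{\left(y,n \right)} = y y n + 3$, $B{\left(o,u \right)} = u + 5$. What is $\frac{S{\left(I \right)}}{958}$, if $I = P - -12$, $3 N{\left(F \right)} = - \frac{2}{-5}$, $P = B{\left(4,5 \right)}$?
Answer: $\frac{1013}{14370} \approx 0.070494$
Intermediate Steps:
$B{\left(o,u \right)} = 5 + u$
$P = 10$ ($P = 5 + 5 = 10$)
$N{\left(F \right)} = \frac{2}{15}$ ($N{\left(F \right)} = \frac{\left(-2\right) \frac{1}{-5}}{3} = \frac{\left(-2\right) \left(- \frac{1}{5}\right)}{3} = \frac{1}{3} \cdot \frac{2}{5} = \frac{2}{15}$)
$I = 22$ ($I = 10 - -12 = 10 + 12 = 22$)
$d{\left(y,n \right)} = 3 + n y^{2}$ ($d{\left(y,n \right)} = y^{2} n + 3 = n y^{2} + 3 = 3 + n y^{2}$)
$S{\left(Q \right)} = 3 + \frac{2 Q^{2}}{15}$
$\frac{S{\left(I \right)}}{958} = \frac{3 + \frac{2 \cdot 22^{2}}{15}}{958} = \left(3 + \frac{2}{15} \cdot 484\right) \frac{1}{958} = \left(3 + \frac{968}{15}\right) \frac{1}{958} = \frac{1013}{15} \cdot \frac{1}{958} = \frac{1013}{14370}$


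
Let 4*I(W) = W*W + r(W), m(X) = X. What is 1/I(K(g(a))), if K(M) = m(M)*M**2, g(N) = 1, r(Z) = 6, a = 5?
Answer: 4/7 ≈ 0.57143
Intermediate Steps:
K(M) = M**3 (K(M) = M*M**2 = M**3)
I(W) = 3/2 + W**2/4 (I(W) = (W*W + 6)/4 = (W**2 + 6)/4 = (6 + W**2)/4 = 3/2 + W**2/4)
1/I(K(g(a))) = 1/(3/2 + (1**3)**2/4) = 1/(3/2 + (1/4)*1**2) = 1/(3/2 + (1/4)*1) = 1/(3/2 + 1/4) = 1/(7/4) = 4/7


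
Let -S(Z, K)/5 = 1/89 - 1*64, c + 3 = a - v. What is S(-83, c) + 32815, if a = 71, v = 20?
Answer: 2949010/89 ≈ 33135.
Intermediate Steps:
c = 48 (c = -3 + (71 - 1*20) = -3 + (71 - 20) = -3 + 51 = 48)
S(Z, K) = 28475/89 (S(Z, K) = -5*(1/89 - 1*64) = -5*(1/89 - 64) = -5*(-5695/89) = 28475/89)
S(-83, c) + 32815 = 28475/89 + 32815 = 2949010/89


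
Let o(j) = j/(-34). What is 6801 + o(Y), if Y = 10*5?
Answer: 115592/17 ≈ 6799.5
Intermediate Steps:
Y = 50
o(j) = -j/34 (o(j) = j*(-1/34) = -j/34)
6801 + o(Y) = 6801 - 1/34*50 = 6801 - 25/17 = 115592/17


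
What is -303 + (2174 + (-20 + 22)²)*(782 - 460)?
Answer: 701013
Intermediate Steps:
-303 + (2174 + (-20 + 22)²)*(782 - 460) = -303 + (2174 + 2²)*322 = -303 + (2174 + 4)*322 = -303 + 2178*322 = -303 + 701316 = 701013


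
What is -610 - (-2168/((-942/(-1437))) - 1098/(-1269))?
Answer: 59689552/22137 ≈ 2696.4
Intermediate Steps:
-610 - (-2168/((-942/(-1437))) - 1098/(-1269)) = -610 - (-2168/((-942*(-1/1437))) - 1098*(-1/1269)) = -610 - (-2168/314/479 + 122/141) = -610 - (-2168*479/314 + 122/141) = -610 - (-519236/157 + 122/141) = -610 - 1*(-73193122/22137) = -610 + 73193122/22137 = 59689552/22137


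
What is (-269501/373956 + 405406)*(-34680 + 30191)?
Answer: -680549173754515/373956 ≈ -1.8199e+9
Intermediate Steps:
(-269501/373956 + 405406)*(-34680 + 30191) = (-269501*1/373956 + 405406)*(-4489) = (-269501/373956 + 405406)*(-4489) = (151603736635/373956)*(-4489) = -680549173754515/373956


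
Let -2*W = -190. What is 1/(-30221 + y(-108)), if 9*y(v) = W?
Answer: -9/271894 ≈ -3.3101e-5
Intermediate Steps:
W = 95 (W = -1/2*(-190) = 95)
y(v) = 95/9 (y(v) = (1/9)*95 = 95/9)
1/(-30221 + y(-108)) = 1/(-30221 + 95/9) = 1/(-271894/9) = -9/271894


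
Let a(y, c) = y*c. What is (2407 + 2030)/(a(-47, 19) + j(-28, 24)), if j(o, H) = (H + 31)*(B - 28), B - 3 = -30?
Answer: -1479/1306 ≈ -1.1325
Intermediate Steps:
B = -27 (B = 3 - 30 = -27)
j(o, H) = -1705 - 55*H (j(o, H) = (H + 31)*(-27 - 28) = (31 + H)*(-55) = -1705 - 55*H)
a(y, c) = c*y
(2407 + 2030)/(a(-47, 19) + j(-28, 24)) = (2407 + 2030)/(19*(-47) + (-1705 - 55*24)) = 4437/(-893 + (-1705 - 1320)) = 4437/(-893 - 3025) = 4437/(-3918) = 4437*(-1/3918) = -1479/1306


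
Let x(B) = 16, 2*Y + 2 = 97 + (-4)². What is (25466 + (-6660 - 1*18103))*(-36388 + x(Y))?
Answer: -25569516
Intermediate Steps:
Y = 111/2 (Y = -1 + (97 + (-4)²)/2 = -1 + (97 + 16)/2 = -1 + (½)*113 = -1 + 113/2 = 111/2 ≈ 55.500)
(25466 + (-6660 - 1*18103))*(-36388 + x(Y)) = (25466 + (-6660 - 1*18103))*(-36388 + 16) = (25466 + (-6660 - 18103))*(-36372) = (25466 - 24763)*(-36372) = 703*(-36372) = -25569516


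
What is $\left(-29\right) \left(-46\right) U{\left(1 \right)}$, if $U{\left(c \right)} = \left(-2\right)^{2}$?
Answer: $5336$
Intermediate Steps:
$U{\left(c \right)} = 4$
$\left(-29\right) \left(-46\right) U{\left(1 \right)} = \left(-29\right) \left(-46\right) 4 = 1334 \cdot 4 = 5336$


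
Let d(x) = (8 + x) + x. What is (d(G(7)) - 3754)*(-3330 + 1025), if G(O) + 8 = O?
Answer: 8639140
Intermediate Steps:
G(O) = -8 + O
d(x) = 8 + 2*x
(d(G(7)) - 3754)*(-3330 + 1025) = ((8 + 2*(-8 + 7)) - 3754)*(-3330 + 1025) = ((8 + 2*(-1)) - 3754)*(-2305) = ((8 - 2) - 3754)*(-2305) = (6 - 3754)*(-2305) = -3748*(-2305) = 8639140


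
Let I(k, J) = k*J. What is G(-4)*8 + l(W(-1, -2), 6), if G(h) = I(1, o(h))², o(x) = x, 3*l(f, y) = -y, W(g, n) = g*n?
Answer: 126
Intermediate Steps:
l(f, y) = -y/3 (l(f, y) = (-y)/3 = -y/3)
I(k, J) = J*k
G(h) = h² (G(h) = (h*1)² = h²)
G(-4)*8 + l(W(-1, -2), 6) = (-4)²*8 - ⅓*6 = 16*8 - 2 = 128 - 2 = 126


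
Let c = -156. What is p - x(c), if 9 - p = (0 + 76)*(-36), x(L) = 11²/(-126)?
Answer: 345991/126 ≈ 2746.0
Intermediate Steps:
x(L) = -121/126 (x(L) = 121*(-1/126) = -121/126)
p = 2745 (p = 9 - (0 + 76)*(-36) = 9 - 76*(-36) = 9 - 1*(-2736) = 9 + 2736 = 2745)
p - x(c) = 2745 - 1*(-121/126) = 2745 + 121/126 = 345991/126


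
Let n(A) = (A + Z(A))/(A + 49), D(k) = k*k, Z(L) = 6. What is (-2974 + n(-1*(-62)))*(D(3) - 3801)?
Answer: 417178144/37 ≈ 1.1275e+7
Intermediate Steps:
D(k) = k²
n(A) = (6 + A)/(49 + A) (n(A) = (A + 6)/(A + 49) = (6 + A)/(49 + A))
(-2974 + n(-1*(-62)))*(D(3) - 3801) = (-2974 + (6 - 1*(-62))/(49 - 1*(-62)))*(3² - 3801) = (-2974 + (6 + 62)/(49 + 62))*(9 - 3801) = (-2974 + 68/111)*(-3792) = -330046/111*(-3792) = 417178144/37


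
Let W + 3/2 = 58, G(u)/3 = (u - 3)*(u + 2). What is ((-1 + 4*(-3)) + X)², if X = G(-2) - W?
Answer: 19321/4 ≈ 4830.3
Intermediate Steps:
G(u) = 3*(-3 + u)*(2 + u) (G(u) = 3*((u - 3)*(u + 2)) = 3*((-3 + u)*(2 + u)) = 3*(-3 + u)*(2 + u))
W = 113/2 (W = -3/2 + 58 = 113/2 ≈ 56.500)
X = -113/2 (X = (-18 - 3*(-2) + 3*(-2)²) - 1*113/2 = (-18 + 6 + 3*4) - 113/2 = (-18 + 6 + 12) - 113/2 = 0 - 113/2 = -113/2 ≈ -56.500)
((-1 + 4*(-3)) + X)² = ((-1 + 4*(-3)) - 113/2)² = ((-1 - 12) - 113/2)² = (-13 - 113/2)² = (-139/2)² = 19321/4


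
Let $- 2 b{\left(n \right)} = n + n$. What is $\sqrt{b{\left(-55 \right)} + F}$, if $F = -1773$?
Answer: $i \sqrt{1718} \approx 41.449 i$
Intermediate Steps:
$b{\left(n \right)} = - n$ ($b{\left(n \right)} = - \frac{n + n}{2} = - \frac{2 n}{2} = - n$)
$\sqrt{b{\left(-55 \right)} + F} = \sqrt{\left(-1\right) \left(-55\right) - 1773} = \sqrt{55 - 1773} = \sqrt{-1718} = i \sqrt{1718}$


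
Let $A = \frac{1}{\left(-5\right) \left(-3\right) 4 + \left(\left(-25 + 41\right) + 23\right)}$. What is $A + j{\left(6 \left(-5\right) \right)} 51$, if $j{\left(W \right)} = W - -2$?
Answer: $- \frac{141371}{99} \approx -1428.0$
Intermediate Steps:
$A = \frac{1}{99}$ ($A = \frac{1}{15 \cdot 4 + \left(16 + 23\right)} = \frac{1}{60 + 39} = \frac{1}{99} \approx 0.010101$)
$j{\left(W \right)} = 2 + W$ ($j{\left(W \right)} = W + 2 = 2 + W$)
$A + j{\left(6 \left(-5\right) \right)} 51 = \frac{1}{99} + \left(2 + 6 \left(-5\right)\right) 51 = \frac{1}{99} + \left(2 - 30\right) 51 = \frac{1}{99} - 1428 = - \frac{141371}{99}$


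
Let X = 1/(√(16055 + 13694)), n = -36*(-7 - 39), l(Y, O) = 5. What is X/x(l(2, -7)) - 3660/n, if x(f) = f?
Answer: -305/138 + √29749/148745 ≈ -2.2090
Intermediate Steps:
n = 1656 (n = -36*(-46) = 1656)
X = √29749/29749 (X = 1/(√29749) = √29749/29749 ≈ 0.0057978)
X/x(l(2, -7)) - 3660/n = (√29749/29749)/5 - 3660/1656 = (√29749/29749)*(⅕) - 3660*1/1656 = √29749/148745 - 305/138 = -305/138 + √29749/148745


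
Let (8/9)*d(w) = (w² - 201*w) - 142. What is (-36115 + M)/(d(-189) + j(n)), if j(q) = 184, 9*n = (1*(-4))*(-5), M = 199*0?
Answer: -155/356 ≈ -0.43539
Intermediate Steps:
d(w) = -639/4 - 1809*w/8 + 9*w²/8 (d(w) = 9*((w² - 201*w) - 142)/8 = 9*(-142 + w² - 201*w)/8 = -639/4 - 1809*w/8 + 9*w²/8)
M = 0
n = 20/9 (n = ((1*(-4))*(-5))/9 = (-4*(-5))/9 = (⅑)*20 = 20/9 ≈ 2.2222)
(-36115 + M)/(d(-189) + j(n)) = (-36115 + 0)/((-639/4 - 1809/8*(-189) + (9/8)*(-189)²) + 184) = -36115/((-639/4 + 341901/8 + (9/8)*35721) + 184) = -36115/((-639/4 + 341901/8 + 321489/8) + 184) = -36115/(82764 + 184) = -36115/82948 = -36115*1/82948 = -155/356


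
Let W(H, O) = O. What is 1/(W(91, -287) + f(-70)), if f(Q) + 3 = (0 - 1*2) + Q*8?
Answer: -1/852 ≈ -0.0011737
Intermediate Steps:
f(Q) = -5 + 8*Q (f(Q) = -3 + ((0 - 1*2) + Q*8) = -3 + ((0 - 2) + 8*Q) = -3 + (-2 + 8*Q) = -5 + 8*Q)
1/(W(91, -287) + f(-70)) = 1/(-287 + (-5 + 8*(-70))) = 1/(-287 + (-5 - 560)) = 1/(-287 - 565) = 1/(-852) = -1/852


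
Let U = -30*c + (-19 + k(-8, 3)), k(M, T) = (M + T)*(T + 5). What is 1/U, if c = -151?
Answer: 1/4471 ≈ 0.00022366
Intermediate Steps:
k(M, T) = (5 + T)*(M + T) (k(M, T) = (M + T)*(5 + T) = (5 + T)*(M + T))
U = 4471 (U = -30*(-151) + (-19 + (3² + 5*(-8) + 5*3 - 8*3)) = 4530 + (-19 + (9 - 40 + 15 - 24)) = 4530 + (-19 - 40) = 4530 - 59 = 4471)
1/U = 1/4471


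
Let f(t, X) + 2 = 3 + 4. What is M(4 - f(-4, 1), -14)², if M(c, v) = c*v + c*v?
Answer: 784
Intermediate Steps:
f(t, X) = 5 (f(t, X) = -2 + (3 + 4) = -2 + 7 = 5)
M(c, v) = 2*c*v
M(4 - f(-4, 1), -14)² = (2*(4 - 1*5)*(-14))² = (2*(4 - 5)*(-14))² = (2*(-1)*(-14))² = 28² = 784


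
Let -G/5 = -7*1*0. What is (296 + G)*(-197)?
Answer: -58312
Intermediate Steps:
G = 0 (G = -5*(-7*1)*0 = -(-35)*0 = -5*0 = 0)
(296 + G)*(-197) = (296 + 0)*(-197) = 296*(-197) = -58312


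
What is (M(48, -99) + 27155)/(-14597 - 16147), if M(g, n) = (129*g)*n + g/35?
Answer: 20504807/1076040 ≈ 19.056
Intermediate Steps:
M(g, n) = g/35 + 129*g*n (M(g, n) = 129*g*n + g*(1/35) = 129*g*n + g/35 = g/35 + 129*g*n)
(M(48, -99) + 27155)/(-14597 - 16147) = ((1/35)*48*(1 + 4515*(-99)) + 27155)/(-14597 - 16147) = ((1/35)*48*(1 - 446985) + 27155)/(-30744) = ((1/35)*48*(-446984) + 27155)*(-1/30744) = (-21455232/35 + 27155)*(-1/30744) = -20504807/35*(-1/30744) = 20504807/1076040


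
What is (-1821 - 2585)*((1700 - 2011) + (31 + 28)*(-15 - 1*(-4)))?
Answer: 4229760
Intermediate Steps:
(-1821 - 2585)*((1700 - 2011) + (31 + 28)*(-15 - 1*(-4))) = -4406*(-311 + 59*(-15 + 4)) = -4406*(-311 + 59*(-11)) = -4406*(-311 - 649) = -4406*(-960) = 4229760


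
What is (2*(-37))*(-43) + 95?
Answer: 3277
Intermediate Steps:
(2*(-37))*(-43) + 95 = -74*(-43) + 95 = 3182 + 95 = 3277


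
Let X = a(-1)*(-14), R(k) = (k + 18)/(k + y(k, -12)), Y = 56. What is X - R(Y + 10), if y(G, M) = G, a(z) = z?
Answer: 147/11 ≈ 13.364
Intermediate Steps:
R(k) = (18 + k)/(2*k) (R(k) = (k + 18)/(k + k) = (18 + k)/((2*k)) = (18 + k)*(1/(2*k)) = (18 + k)/(2*k))
X = 14 (X = -1*(-14) = 14)
X - R(Y + 10) = 14 - (18 + (56 + 10))/(2*(56 + 10)) = 14 - (18 + 66)/(2*66) = 14 - 84/(2*66) = 14 - 1*7/11 = 14 - 7/11 = 147/11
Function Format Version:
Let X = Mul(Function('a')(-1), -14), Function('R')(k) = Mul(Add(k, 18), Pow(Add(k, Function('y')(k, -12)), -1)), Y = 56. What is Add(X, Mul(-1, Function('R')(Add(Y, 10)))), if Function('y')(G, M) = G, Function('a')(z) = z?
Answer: Rational(147, 11) ≈ 13.364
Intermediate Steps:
Function('R')(k) = Mul(Rational(1, 2), Pow(k, -1), Add(18, k)) (Function('R')(k) = Mul(Add(k, 18), Pow(Add(k, k), -1)) = Mul(Add(18, k), Pow(Mul(2, k), -1)) = Mul(Add(18, k), Mul(Rational(1, 2), Pow(k, -1))) = Mul(Rational(1, 2), Pow(k, -1), Add(18, k)))
X = 14 (X = Mul(-1, -14) = 14)
Add(X, Mul(-1, Function('R')(Add(Y, 10)))) = Add(14, Mul(-1, Mul(Rational(1, 2), Pow(Add(56, 10), -1), Add(18, Add(56, 10))))) = Add(14, Mul(-1, Mul(Rational(1, 2), Pow(66, -1), Add(18, 66)))) = Add(14, Mul(-1, Mul(Rational(1, 2), Rational(1, 66), 84))) = Add(14, Mul(-1, Rational(7, 11))) = Add(14, Rational(-7, 11)) = Rational(147, 11)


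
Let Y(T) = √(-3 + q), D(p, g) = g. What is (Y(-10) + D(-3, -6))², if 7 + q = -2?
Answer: 24 - 24*I*√3 ≈ 24.0 - 41.569*I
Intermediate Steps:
q = -9 (q = -7 - 2 = -9)
Y(T) = 2*I*√3 (Y(T) = √(-3 - 9) = √(-12) = 2*I*√3)
(Y(-10) + D(-3, -6))² = (2*I*√3 - 6)² = (-6 + 2*I*√3)²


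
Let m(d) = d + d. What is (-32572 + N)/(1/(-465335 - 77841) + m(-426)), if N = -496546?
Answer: 287404198768/462785953 ≈ 621.03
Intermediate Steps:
m(d) = 2*d
(-32572 + N)/(1/(-465335 - 77841) + m(-426)) = (-32572 - 496546)/(1/(-465335 - 77841) + 2*(-426)) = -529118/(1/(-543176) - 852) = -529118/(-1/543176 - 852) = -529118/(-462785953/543176) = -529118*(-543176/462785953) = 287404198768/462785953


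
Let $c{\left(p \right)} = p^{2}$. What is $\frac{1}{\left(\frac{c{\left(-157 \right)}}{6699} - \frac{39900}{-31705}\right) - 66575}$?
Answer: $- \frac{42478359}{2827786993096} \approx -1.5022 \cdot 10^{-5}$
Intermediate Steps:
$\frac{1}{\left(\frac{c{\left(-157 \right)}}{6699} - \frac{39900}{-31705}\right) - 66575} = \frac{1}{\left(\frac{\left(-157\right)^{2}}{6699} - \frac{39900}{-31705}\right) - 66575} = \frac{1}{\left(24649 \cdot \frac{1}{6699} - - \frac{7980}{6341}\right) - 66575} = \frac{1}{\left(\frac{24649}{6699} + \frac{7980}{6341}\right) - 66575} = \frac{1}{\frac{209757329}{42478359} - 66575} = \frac{1}{- \frac{2827786993096}{42478359}} = - \frac{42478359}{2827786993096}$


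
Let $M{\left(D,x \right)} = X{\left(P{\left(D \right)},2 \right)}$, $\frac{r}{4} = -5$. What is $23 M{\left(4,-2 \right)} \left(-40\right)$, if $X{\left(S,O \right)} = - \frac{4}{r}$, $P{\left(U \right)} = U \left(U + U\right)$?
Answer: $-184$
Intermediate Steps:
$r = -20$ ($r = 4 \left(-5\right) = -20$)
$P{\left(U \right)} = 2 U^{2}$ ($P{\left(U \right)} = U 2 U = 2 U^{2}$)
$X{\left(S,O \right)} = \frac{1}{5}$ ($X{\left(S,O \right)} = - \frac{4}{-20} = \left(-4\right) \left(- \frac{1}{20}\right) = \frac{1}{5}$)
$M{\left(D,x \right)} = \frac{1}{5}$
$23 M{\left(4,-2 \right)} \left(-40\right) = 23 \cdot \frac{1}{5} \left(-40\right) = \frac{23}{5} \left(-40\right) = -184$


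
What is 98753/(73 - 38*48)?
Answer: -5809/103 ≈ -56.398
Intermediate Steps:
98753/(73 - 38*48) = 98753/(73 - 1824) = 98753/(-1751) = 98753*(-1/1751) = -5809/103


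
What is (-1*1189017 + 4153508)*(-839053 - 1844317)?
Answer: -7954826214670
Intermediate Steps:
(-1*1189017 + 4153508)*(-839053 - 1844317) = (-1189017 + 4153508)*(-2683370) = 2964491*(-2683370) = -7954826214670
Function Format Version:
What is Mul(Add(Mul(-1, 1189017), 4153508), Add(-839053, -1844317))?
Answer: -7954826214670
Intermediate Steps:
Mul(Add(Mul(-1, 1189017), 4153508), Add(-839053, -1844317)) = Mul(Add(-1189017, 4153508), -2683370) = Mul(2964491, -2683370) = -7954826214670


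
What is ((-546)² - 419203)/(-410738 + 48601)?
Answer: 121087/362137 ≈ 0.33437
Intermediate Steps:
((-546)² - 419203)/(-410738 + 48601) = (298116 - 419203)/(-362137) = -121087*(-1/362137) = 121087/362137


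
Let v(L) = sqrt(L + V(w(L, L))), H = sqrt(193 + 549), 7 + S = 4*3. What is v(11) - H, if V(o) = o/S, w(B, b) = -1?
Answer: -sqrt(742) + 3*sqrt(30)/5 ≈ -23.953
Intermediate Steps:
S = 5 (S = -7 + 4*3 = -7 + 12 = 5)
V(o) = o/5
H = sqrt(742) ≈ 27.240
v(L) = sqrt(-1/5 + L) (v(L) = sqrt(L + (1/5)*(-1)) = sqrt(L - 1/5) = sqrt(-1/5 + L))
v(11) - H = sqrt(-5 + 25*11)/5 - sqrt(742) = sqrt(-5 + 275)/5 - sqrt(742) = sqrt(270)/5 - sqrt(742) = (3*sqrt(30))/5 - sqrt(742) = 3*sqrt(30)/5 - sqrt(742) = -sqrt(742) + 3*sqrt(30)/5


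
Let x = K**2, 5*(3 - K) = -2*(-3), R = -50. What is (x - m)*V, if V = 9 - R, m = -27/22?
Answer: 144963/550 ≈ 263.57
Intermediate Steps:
m = -27/22 (m = -27*1/22 = -27/22 ≈ -1.2273)
V = 59 (V = 9 - 1*(-50) = 9 + 50 = 59)
K = 9/5 (K = 3 - (-2)*(-3)/5 = 3 - 1/5*6 = 3 - 6/5 = 9/5 ≈ 1.8000)
x = 81/25 (x = (9/5)**2 = 81/25 ≈ 3.2400)
(x - m)*V = (81/25 - 1*(-27/22))*59 = (81/25 + 27/22)*59 = (2457/550)*59 = 144963/550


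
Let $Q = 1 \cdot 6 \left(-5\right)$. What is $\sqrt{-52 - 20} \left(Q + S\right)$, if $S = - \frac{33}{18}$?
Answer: $- 191 i \sqrt{2} \approx - 270.11 i$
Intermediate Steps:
$Q = -30$ ($Q = 6 \left(-5\right) = -30$)
$S = - \frac{11}{6}$ ($S = \left(-33\right) \frac{1}{18} = - \frac{11}{6} \approx -1.8333$)
$\sqrt{-52 - 20} \left(Q + S\right) = \sqrt{-52 - 20} \left(-30 - \frac{11}{6}\right) = \sqrt{-72} \left(- \frac{191}{6}\right) = 6 i \sqrt{2} \left(- \frac{191}{6}\right) = - 191 i \sqrt{2}$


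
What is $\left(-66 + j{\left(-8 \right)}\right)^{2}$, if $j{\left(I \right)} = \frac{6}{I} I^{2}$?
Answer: $12996$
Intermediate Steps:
$j{\left(I \right)} = 6 I$
$\left(-66 + j{\left(-8 \right)}\right)^{2} = \left(-66 + 6 \left(-8\right)\right)^{2} = \left(-66 - 48\right)^{2} = \left(-114\right)^{2} = 12996$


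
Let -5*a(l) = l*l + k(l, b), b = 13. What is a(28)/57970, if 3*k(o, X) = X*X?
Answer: -2521/869550 ≈ -0.0028992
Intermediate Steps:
k(o, X) = X²/3 (k(o, X) = (X*X)/3 = X²/3)
a(l) = -169/15 - l²/5 (a(l) = -(l*l + (⅓)*13²)/5 = -(l² + (⅓)*169)/5 = -(l² + 169/3)/5 = -(169/3 + l²)/5 = -169/15 - l²/5)
a(28)/57970 = (-169/15 - ⅕*28²)/57970 = (-169/15 - ⅕*784)*(1/57970) = (-169/15 - 784/5)*(1/57970) = -2521/15*1/57970 = -2521/869550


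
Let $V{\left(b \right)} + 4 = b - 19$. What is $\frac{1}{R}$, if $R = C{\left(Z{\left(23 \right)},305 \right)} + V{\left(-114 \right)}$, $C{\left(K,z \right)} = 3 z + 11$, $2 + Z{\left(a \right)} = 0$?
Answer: $\frac{1}{789} \approx 0.0012674$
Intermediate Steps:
$V{\left(b \right)} = -23 + b$ ($V{\left(b \right)} = -4 + \left(b - 19\right) = -4 + \left(-19 + b\right) = -23 + b$)
$Z{\left(a \right)} = -2$ ($Z{\left(a \right)} = -2 + 0 = -2$)
$C{\left(K,z \right)} = 11 + 3 z$
$R = 789$ ($R = \left(11 + 3 \cdot 305\right) - 137 = \left(11 + 915\right) - 137 = 926 - 137 = 789$)
$\frac{1}{R} = \frac{1}{789}$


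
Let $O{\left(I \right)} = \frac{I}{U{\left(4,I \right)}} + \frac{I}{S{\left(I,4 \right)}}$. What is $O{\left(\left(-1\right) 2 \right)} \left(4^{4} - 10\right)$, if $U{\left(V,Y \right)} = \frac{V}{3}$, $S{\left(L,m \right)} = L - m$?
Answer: $-287$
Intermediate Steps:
$U{\left(V,Y \right)} = \frac{V}{3}$ ($U{\left(V,Y \right)} = V \frac{1}{3} = \frac{V}{3}$)
$O{\left(I \right)} = \frac{3 I}{4} + \frac{I}{-4 + I}$ ($O{\left(I \right)} = \frac{I}{\frac{1}{3} \cdot 4} + \frac{I}{I - 4} = \frac{I}{\frac{4}{3}} + \frac{I}{I - 4} = I \frac{3}{4} + \frac{I}{-4 + I} = \frac{3 I}{4} + \frac{I}{-4 + I}$)
$O{\left(\left(-1\right) 2 \right)} \left(4^{4} - 10\right) = \frac{\left(-1\right) 2 \left(-8 + 3 \left(\left(-1\right) 2\right)\right)}{4 \left(-4 - 2\right)} \left(4^{4} - 10\right) = \frac{1}{4} \left(-2\right) \frac{1}{-4 - 2} \left(-8 + 3 \left(-2\right)\right) \left(256 - 10\right) = \frac{1}{4} \left(-2\right) \frac{1}{-6} \left(-8 - 6\right) 246 = \frac{1}{4} \left(-2\right) \left(- \frac{1}{6}\right) \left(-14\right) 246 = \left(- \frac{7}{6}\right) 246 = -287$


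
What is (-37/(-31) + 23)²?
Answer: 562500/961 ≈ 585.33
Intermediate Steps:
(-37/(-31) + 23)² = (-37*(-1/31) + 23)² = (37/31 + 23)² = (750/31)² = 562500/961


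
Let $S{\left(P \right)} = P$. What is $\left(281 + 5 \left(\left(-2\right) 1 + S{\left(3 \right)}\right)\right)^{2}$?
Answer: $81796$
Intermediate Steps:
$\left(281 + 5 \left(\left(-2\right) 1 + S{\left(3 \right)}\right)\right)^{2} = \left(281 + 5 \left(\left(-2\right) 1 + 3\right)\right)^{2} = \left(281 + 5 \left(-2 + 3\right)\right)^{2} = \left(281 + 5 \cdot 1\right)^{2} = \left(281 + 5\right)^{2} = 286^{2} = 81796$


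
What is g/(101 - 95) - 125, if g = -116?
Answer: -433/3 ≈ -144.33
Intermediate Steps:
g/(101 - 95) - 125 = -116/(101 - 95) - 125 = -116/6 - 125 = (⅙)*(-116) - 125 = -58/3 - 125 = -433/3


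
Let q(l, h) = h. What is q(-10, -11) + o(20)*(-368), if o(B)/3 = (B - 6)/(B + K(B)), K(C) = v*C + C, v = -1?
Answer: -3919/5 ≈ -783.80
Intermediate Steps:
K(C) = 0 (K(C) = -C + C = 0)
o(B) = 3*(-6 + B)/B (o(B) = 3*((B - 6)/(B + 0)) = 3*((-6 + B)/B) = 3*(-6 + B)/B)
q(-10, -11) + o(20)*(-368) = -11 + (3 - 18/20)*(-368) = -11 + (3 - 18*1/20)*(-368) = -11 + (3 - 9/10)*(-368) = -11 + (21/10)*(-368) = -11 - 3864/5 = -3919/5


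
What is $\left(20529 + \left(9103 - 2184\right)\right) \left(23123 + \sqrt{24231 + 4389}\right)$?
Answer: $634680104 + 164688 \sqrt{795} \approx 6.3932 \cdot 10^{8}$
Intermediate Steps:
$\left(20529 + \left(9103 - 2184\right)\right) \left(23123 + \sqrt{24231 + 4389}\right) = \left(20529 + \left(9103 - 2184\right)\right) \left(23123 + \sqrt{28620}\right) = \left(20529 + 6919\right) \left(23123 + 6 \sqrt{795}\right) = 27448 \left(23123 + 6 \sqrt{795}\right) = 634680104 + 164688 \sqrt{795}$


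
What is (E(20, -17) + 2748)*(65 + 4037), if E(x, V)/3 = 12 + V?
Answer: 11210766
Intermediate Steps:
E(x, V) = 36 + 3*V (E(x, V) = 3*(12 + V) = 36 + 3*V)
(E(20, -17) + 2748)*(65 + 4037) = ((36 + 3*(-17)) + 2748)*(65 + 4037) = ((36 - 51) + 2748)*4102 = (-15 + 2748)*4102 = 2733*4102 = 11210766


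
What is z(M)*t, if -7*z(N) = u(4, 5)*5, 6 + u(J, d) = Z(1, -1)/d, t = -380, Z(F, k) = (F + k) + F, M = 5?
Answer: -11020/7 ≈ -1574.3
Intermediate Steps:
Z(F, k) = k + 2*F
u(J, d) = -6 + 1/d (u(J, d) = -6 + (-1 + 2*1)/d = -6 + (-1 + 2)/d = -6 + 1/d)
z(N) = 29/7 (z(N) = -(-6 + 1/5)*5/7 = -(-29)*5/35 = -1/7*(-29) = 29/7)
z(M)*t = (29/7)*(-380) = -11020/7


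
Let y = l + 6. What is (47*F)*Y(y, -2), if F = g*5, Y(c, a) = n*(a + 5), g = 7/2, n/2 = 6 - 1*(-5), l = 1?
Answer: 54285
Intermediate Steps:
y = 7 (y = 1 + 6 = 7)
n = 22 (n = 2*(6 - 1*(-5)) = 2*(6 + 5) = 2*11 = 22)
g = 7/2 (g = 7*(½) = 7/2 ≈ 3.5000)
Y(c, a) = 110 + 22*a (Y(c, a) = 22*(a + 5) = 22*(5 + a) = 110 + 22*a)
F = 35/2 (F = (7/2)*5 = 35/2 ≈ 17.500)
(47*F)*Y(y, -2) = (47*(35/2))*(110 + 22*(-2)) = 1645*(110 - 44)/2 = (1645/2)*66 = 54285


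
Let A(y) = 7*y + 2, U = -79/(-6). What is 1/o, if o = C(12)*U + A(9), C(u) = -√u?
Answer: 195/6434 + 79*√3/6434 ≈ 0.051575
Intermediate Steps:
U = 79/6 (U = -79*(-⅙) = 79/6 ≈ 13.167)
A(y) = 2 + 7*y
o = 65 - 79*√3/3 (o = -√12*(79/6) + (2 + 7*9) = -2*√3*(79/6) + (2 + 63) = -2*√3*(79/6) + 65 = -79*√3/3 + 65 = 65 - 79*√3/3 ≈ 19.389)
1/o = 1/(65 - 79*√3/3)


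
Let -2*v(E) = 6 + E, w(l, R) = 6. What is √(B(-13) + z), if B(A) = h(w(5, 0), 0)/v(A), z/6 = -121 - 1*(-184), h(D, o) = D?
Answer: √18606/7 ≈ 19.486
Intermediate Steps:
z = 378 (z = 6*(-121 - 1*(-184)) = 6*(-121 + 184) = 6*63 = 378)
v(E) = -3 - E/2 (v(E) = -(6 + E)/2 = -3 - E/2)
B(A) = 6/(-3 - A/2)
√(B(-13) + z) = √(-12/(6 - 13) + 378) = √(-12/(-7) + 378) = √(-12*(-⅐) + 378) = √(12/7 + 378) = √(2658/7) = √18606/7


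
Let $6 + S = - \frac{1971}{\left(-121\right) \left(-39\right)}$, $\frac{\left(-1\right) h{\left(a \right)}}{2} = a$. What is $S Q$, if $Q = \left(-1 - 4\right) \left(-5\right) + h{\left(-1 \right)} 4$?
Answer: $- \frac{30285}{143} \approx -211.78$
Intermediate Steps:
$h{\left(a \right)} = - 2 a$
$S = - \frac{10095}{1573}$ ($S = -6 - \frac{1971}{\left(-121\right) \left(-39\right)} = -6 - \frac{1971}{4719} = -6 - \frac{657}{1573} = - \frac{10095}{1573} \approx -6.4177$)
$Q = 33$ ($Q = \left(-1 - 4\right) \left(-5\right) + \left(-2\right) \left(-1\right) 4 = \left(-5\right) \left(-5\right) + 2 \cdot 4 = 25 + 8 = 33$)
$S Q = \left(- \frac{10095}{1573}\right) 33 = - \frac{30285}{143}$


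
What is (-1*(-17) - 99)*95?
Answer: -7790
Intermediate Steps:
(-1*(-17) - 99)*95 = (17 - 99)*95 = -82*95 = -7790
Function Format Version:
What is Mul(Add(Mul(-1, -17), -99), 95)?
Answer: -7790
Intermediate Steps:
Mul(Add(Mul(-1, -17), -99), 95) = Mul(Add(17, -99), 95) = Mul(-82, 95) = -7790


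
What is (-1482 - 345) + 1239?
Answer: -588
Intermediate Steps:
(-1482 - 345) + 1239 = -1827 + 1239 = -588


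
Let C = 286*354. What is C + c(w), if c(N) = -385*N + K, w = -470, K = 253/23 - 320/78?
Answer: 11005835/39 ≈ 2.8220e+5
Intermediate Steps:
C = 101244
K = 269/39 (K = 253*(1/23) - 320*1/78 = 11 - 160/39 = 269/39 ≈ 6.8974)
c(N) = 269/39 - 385*N (c(N) = -385*N + 269/39 = 269/39 - 385*N)
C + c(w) = 101244 + (269/39 - 385*(-470)) = 101244 + (269/39 + 180950) = 101244 + 7057319/39 = 11005835/39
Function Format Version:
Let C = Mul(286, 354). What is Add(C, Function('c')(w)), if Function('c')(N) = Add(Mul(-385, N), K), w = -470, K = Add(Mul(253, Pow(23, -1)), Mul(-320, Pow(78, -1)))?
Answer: Rational(11005835, 39) ≈ 2.8220e+5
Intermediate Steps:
C = 101244
K = Rational(269, 39) (K = Add(Mul(253, Rational(1, 23)), Mul(-320, Rational(1, 78))) = Add(11, Rational(-160, 39)) = Rational(269, 39) ≈ 6.8974)
Function('c')(N) = Add(Rational(269, 39), Mul(-385, N)) (Function('c')(N) = Add(Mul(-385, N), Rational(269, 39)) = Add(Rational(269, 39), Mul(-385, N)))
Add(C, Function('c')(w)) = Add(101244, Add(Rational(269, 39), Mul(-385, -470))) = Add(101244, Add(Rational(269, 39), 180950)) = Add(101244, Rational(7057319, 39)) = Rational(11005835, 39)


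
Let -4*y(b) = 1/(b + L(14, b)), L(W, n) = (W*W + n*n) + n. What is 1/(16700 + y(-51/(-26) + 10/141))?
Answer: 2744301109/45829825160411 ≈ 5.9880e-5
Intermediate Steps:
L(W, n) = n + W² + n² (L(W, n) = (W² + n²) + n = n + W² + n²)
y(b) = -1/(4*(196 + b² + 2*b)) (y(b) = -1/(4*(b + (b + 14² + b²))) = -1/(4*(b + (b + 196 + b²))) = -1/(4*(b + (196 + b + b²))) = -1/(4*(196 + b² + 2*b)))
1/(16700 + y(-51/(-26) + 10/141)) = 1/(16700 - 1/(784 + 4*(-51/(-26) + 10/141)² + 8*(-51/(-26) + 10/141))) = 1/(16700 - 1/(784 + 4*(-51*(-1/26) + 10*(1/141))² + 8*(-51*(-1/26) + 10*(1/141)))) = 1/(16700 - 1/(784 + 4*(51/26 + 10/141)² + 8*(51/26 + 10/141))) = 1/(16700 - 1/(784 + 4*(7451/3666)² + 8*(7451/3666))) = 1/(16700 - 1/(784 + 4*(55517401/13439556) + 29804/1833)) = 1/(16700 - 1/(784 + 55517401/3359889 + 29804/1833)) = 1/(16700 - 1/2744301109/3359889) = 1/(16700 - 1*3359889/2744301109) = 1/(16700 - 3359889/2744301109) = 1/(45829825160411/2744301109) = 2744301109/45829825160411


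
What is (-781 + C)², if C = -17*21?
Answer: 1295044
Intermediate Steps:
C = -357
(-781 + C)² = (-781 - 357)² = (-1138)² = 1295044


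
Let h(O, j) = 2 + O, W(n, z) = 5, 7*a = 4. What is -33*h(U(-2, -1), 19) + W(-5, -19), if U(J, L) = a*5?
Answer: -1087/7 ≈ -155.29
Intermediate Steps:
a = 4/7 (a = (1/7)*4 = 4/7 ≈ 0.57143)
U(J, L) = 20/7 (U(J, L) = (4/7)*5 = 20/7)
-33*h(U(-2, -1), 19) + W(-5, -19) = -33*(2 + 20/7) + 5 = -33*34/7 + 5 = -1122/7 + 5 = -1087/7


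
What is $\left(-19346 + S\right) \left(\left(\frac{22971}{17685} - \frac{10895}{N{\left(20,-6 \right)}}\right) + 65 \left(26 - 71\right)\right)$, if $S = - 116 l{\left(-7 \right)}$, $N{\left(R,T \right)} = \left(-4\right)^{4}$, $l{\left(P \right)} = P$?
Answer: $\frac{13827728822137}{251520} \approx 5.4977 \cdot 10^{7}$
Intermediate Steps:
$N{\left(R,T \right)} = 256$
$S = 812$ ($S = \left(-116\right) \left(-7\right) = 812$)
$\left(-19346 + S\right) \left(\left(\frac{22971}{17685} - \frac{10895}{N{\left(20,-6 \right)}}\right) + 65 \left(26 - 71\right)\right) = \left(-19346 + 812\right) \left(\left(\frac{22971}{17685} - \frac{10895}{256}\right) + 65 \left(26 - 71\right)\right) = - 18534 \left(\left(22971 \cdot \frac{1}{17685} - \frac{10895}{256}\right) + 65 \left(-45\right)\right) = - 18534 \left(\left(\frac{7657}{5895} - \frac{10895}{256}\right) - 2925\right) = - 18534 \left(- \frac{62265833}{1509120} - 2925\right) = \left(-18534\right) \left(- \frac{4476441833}{1509120}\right) = \frac{13827728822137}{251520}$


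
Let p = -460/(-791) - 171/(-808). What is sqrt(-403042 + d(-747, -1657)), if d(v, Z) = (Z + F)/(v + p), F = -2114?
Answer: I*sqrt(3666899204501127346954)/95384335 ≈ 634.85*I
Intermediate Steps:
p = 506941/639128 (p = -460*(-1/791) - 171*(-1/808) = 460/791 + 171/808 = 506941/639128 ≈ 0.79318)
d(v, Z) = (-2114 + Z)/(506941/639128 + v) (d(v, Z) = (Z - 2114)/(v + 506941/639128) = (-2114 + Z)/(506941/639128 + v))
sqrt(-403042 + d(-747, -1657)) = sqrt(-403042 + 639128*(-2114 - 1657)/(506941 + 639128*(-747))) = sqrt(-403042 + 639128*(-3771)/(506941 - 477428616)) = sqrt(-403042 + 639128*(-3771)/(-476921675)) = sqrt(-403042 + 639128*(-1/476921675)*(-3771)) = sqrt(-403042 + 2410151688/476921675) = sqrt(-192217055583662/476921675) = I*sqrt(3666899204501127346954)/95384335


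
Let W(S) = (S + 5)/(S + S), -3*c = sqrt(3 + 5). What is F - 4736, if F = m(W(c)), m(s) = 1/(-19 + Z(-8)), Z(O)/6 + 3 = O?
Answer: -402561/85 ≈ -4736.0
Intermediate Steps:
c = -2*sqrt(2)/3 (c = -sqrt(3 + 5)/3 = -2*sqrt(2)/3 ≈ -0.94281)
Z(O) = -18 + 6*O
W(S) = (5 + S)/(2*S) (W(S) = (5 + S)/((2*S)) = (5 + S)*(1/(2*S)) = (5 + S)/(2*S))
m(s) = -1/85 (m(s) = 1/(-19 + (-18 + 6*(-8))) = 1/(-19 + (-18 - 48)) = 1/(-19 - 66) = 1/(-85) = -1/85)
F = -1/85 ≈ -0.011765
F - 4736 = -1/85 - 4736 = -402561/85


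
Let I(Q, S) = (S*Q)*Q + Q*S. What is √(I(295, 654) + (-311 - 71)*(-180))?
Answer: 2*√14294010 ≈ 7561.5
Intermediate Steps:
I(Q, S) = Q*S + S*Q² (I(Q, S) = (Q*S)*Q + Q*S = S*Q² + Q*S = Q*S + S*Q²)
√(I(295, 654) + (-311 - 71)*(-180)) = √(295*654*(1 + 295) + (-311 - 71)*(-180)) = √(295*654*296 - 382*(-180)) = √(57107280 + 68760) = √57176040 = 2*√14294010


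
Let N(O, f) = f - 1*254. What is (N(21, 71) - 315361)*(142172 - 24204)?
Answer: -37224094592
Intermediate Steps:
N(O, f) = -254 + f (N(O, f) = f - 254 = -254 + f)
(N(21, 71) - 315361)*(142172 - 24204) = ((-254 + 71) - 315361)*(142172 - 24204) = (-183 - 315361)*117968 = -315544*117968 = -37224094592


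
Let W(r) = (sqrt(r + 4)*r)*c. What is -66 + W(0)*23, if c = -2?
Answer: -66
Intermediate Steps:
W(r) = -2*r*sqrt(4 + r) (W(r) = (sqrt(r + 4)*r)*(-2) = (sqrt(4 + r)*r)*(-2) = (r*sqrt(4 + r))*(-2) = -2*r*sqrt(4 + r))
-66 + W(0)*23 = -66 - 2*0*sqrt(4 + 0)*23 = -66 - 2*0*sqrt(4)*23 = -66 - 2*0*2*23 = -66 + 0*23 = -66 + 0 = -66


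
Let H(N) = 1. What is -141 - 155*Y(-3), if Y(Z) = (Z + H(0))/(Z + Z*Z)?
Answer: -268/3 ≈ -89.333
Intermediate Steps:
Y(Z) = (1 + Z)/(Z + Z²) (Y(Z) = (Z + 1)/(Z + Z*Z) = (1 + Z)/(Z + Z²))
-141 - 155*Y(-3) = -141 - 155/(-3) = -141 - 155*(-⅓) = -141 + 155/3 = -268/3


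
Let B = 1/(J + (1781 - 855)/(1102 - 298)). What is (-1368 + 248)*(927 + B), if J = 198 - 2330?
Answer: -889356972000/856601 ≈ -1.0382e+6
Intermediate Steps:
J = -2132
B = -402/856601 (B = 1/(-2132 + (1781 - 855)/(1102 - 298)) = 1/(-2132 + 926/804) = 1/(-2132 + 926*(1/804)) = 1/(-2132 + 463/402) = 1/(-856601/402) = -402/856601 ≈ -0.00046930)
(-1368 + 248)*(927 + B) = (-1368 + 248)*(927 - 402/856601) = -1120*794068725/856601 = -889356972000/856601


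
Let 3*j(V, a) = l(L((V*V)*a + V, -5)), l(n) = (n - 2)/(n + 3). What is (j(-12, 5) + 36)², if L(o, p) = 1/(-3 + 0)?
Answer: 734449/576 ≈ 1275.1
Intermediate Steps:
L(o, p) = -⅓ (L(o, p) = 1/(-3) = -⅓)
l(n) = (-2 + n)/(3 + n)
j(V, a) = -7/24 (j(V, a) = ((-2 - ⅓)/(3 - ⅓))/3 = (-7/3/(8/3))/3 = ((3/8)*(-7/3))/3 = (⅓)*(-7/8) = -7/24)
(j(-12, 5) + 36)² = (-7/24 + 36)² = (857/24)² = 734449/576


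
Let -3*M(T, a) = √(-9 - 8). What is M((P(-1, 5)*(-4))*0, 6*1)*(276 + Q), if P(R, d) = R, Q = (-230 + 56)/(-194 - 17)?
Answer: -19470*I*√17/211 ≈ -380.46*I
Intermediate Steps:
Q = 174/211 (Q = -174/(-211) = -174*(-1/211) = 174/211 ≈ 0.82464)
M(T, a) = -I*√17/3 (M(T, a) = -√(-9 - 8)/3 = -I*√17/3)
M((P(-1, 5)*(-4))*0, 6*1)*(276 + Q) = (-I*√17/3)*(276 + 174/211) = -I*√17/3*(58410/211) = -19470*I*√17/211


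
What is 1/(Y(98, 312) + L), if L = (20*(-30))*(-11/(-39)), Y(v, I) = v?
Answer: -13/926 ≈ -0.014039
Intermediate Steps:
L = -2200/13 (L = -(-6600)*(-1)/39 = -600*11/39 = -2200/13 ≈ -169.23)
1/(Y(98, 312) + L) = 1/(98 - 2200/13) = 1/(-926/13) = -13/926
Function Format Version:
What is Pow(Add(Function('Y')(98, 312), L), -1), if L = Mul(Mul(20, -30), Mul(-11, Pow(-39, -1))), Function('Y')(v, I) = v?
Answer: Rational(-13, 926) ≈ -0.014039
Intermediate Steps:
L = Rational(-2200, 13) (L = Mul(-600, Mul(-11, Rational(-1, 39))) = Mul(-600, Rational(11, 39)) = Rational(-2200, 13) ≈ -169.23)
Pow(Add(Function('Y')(98, 312), L), -1) = Pow(Add(98, Rational(-2200, 13)), -1) = Pow(Rational(-926, 13), -1) = Rational(-13, 926)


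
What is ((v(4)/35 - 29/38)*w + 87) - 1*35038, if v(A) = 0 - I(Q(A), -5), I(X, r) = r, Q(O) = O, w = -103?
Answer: -9279971/266 ≈ -34887.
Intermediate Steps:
v(A) = 5 (v(A) = 0 - 1*(-5) = 0 + 5 = 5)
((v(4)/35 - 29/38)*w + 87) - 1*35038 = ((5/35 - 29/38)*(-103) + 87) - 1*35038 = ((5*(1/35) - 29*1/38)*(-103) + 87) - 35038 = ((1/7 - 29/38)*(-103) + 87) - 35038 = (-165/266*(-103) + 87) - 35038 = (16995/266 + 87) - 35038 = 40137/266 - 35038 = -9279971/266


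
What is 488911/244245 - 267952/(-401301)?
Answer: 87215469817/32671920915 ≈ 2.6694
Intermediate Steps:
488911/244245 - 267952/(-401301) = 488911*(1/244245) - 267952*(-1/401301) = 488911/244245 + 267952/401301 = 87215469817/32671920915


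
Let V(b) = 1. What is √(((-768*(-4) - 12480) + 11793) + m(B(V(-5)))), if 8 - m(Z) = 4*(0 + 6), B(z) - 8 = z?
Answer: √2369 ≈ 48.672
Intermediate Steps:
B(z) = 8 + z
m(Z) = -16 (m(Z) = 8 - 4*(0 + 6) = 8 - 4*6 = 8 - 1*24 = 8 - 24 = -16)
√(((-768*(-4) - 12480) + 11793) + m(B(V(-5)))) = √(((-768*(-4) - 12480) + 11793) - 16) = √(((3072 - 12480) + 11793) - 16) = √((-9408 + 11793) - 16) = √(2385 - 16) = √2369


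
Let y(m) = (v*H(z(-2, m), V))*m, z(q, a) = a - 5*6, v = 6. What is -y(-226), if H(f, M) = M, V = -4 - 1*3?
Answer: -9492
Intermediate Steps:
z(q, a) = -30 + a (z(q, a) = a - 30 = -30 + a)
V = -7 (V = -4 - 3 = -7)
y(m) = -42*m (y(m) = (6*(-7))*m = -42*m)
-y(-226) = -(-42)*(-226) = -1*9492 = -9492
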